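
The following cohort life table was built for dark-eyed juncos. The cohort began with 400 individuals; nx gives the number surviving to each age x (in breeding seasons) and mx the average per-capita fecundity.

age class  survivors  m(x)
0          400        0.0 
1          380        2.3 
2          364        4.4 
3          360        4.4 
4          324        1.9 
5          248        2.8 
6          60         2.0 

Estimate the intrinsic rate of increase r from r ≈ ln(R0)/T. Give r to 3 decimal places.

0.929

lx = nx/n0 = nx/400: 1, 0.95, 0.91, 0.9, 0.81, 0.62, 0.15
R0 = Σ lx·mx = 0 + 2.185 + 4.004 + 3.96 + 1.539 + 1.736 + 0.3 = 13.724
Σ x·lx·mx = 38.709; T = 38.709/13.724 = 2.82053…
r ≈ ln(R0)/T = ln(13.724)/2.82053… = 0.9286… → 0.929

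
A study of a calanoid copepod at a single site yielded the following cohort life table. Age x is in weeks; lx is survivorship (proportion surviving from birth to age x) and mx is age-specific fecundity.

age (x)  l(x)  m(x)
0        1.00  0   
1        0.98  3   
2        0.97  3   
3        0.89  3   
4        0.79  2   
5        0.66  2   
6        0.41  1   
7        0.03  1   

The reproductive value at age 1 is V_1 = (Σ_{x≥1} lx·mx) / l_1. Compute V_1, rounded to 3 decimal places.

12.102

lx·mx for x ≥ 1: 2.94, 2.91, 2.67, 1.58, 1.32, 0.41, 0.03 → sum = 11.86
V_1 = 11.86 / l_1 = 11.86 / 0.98 = 12.102041… → 12.102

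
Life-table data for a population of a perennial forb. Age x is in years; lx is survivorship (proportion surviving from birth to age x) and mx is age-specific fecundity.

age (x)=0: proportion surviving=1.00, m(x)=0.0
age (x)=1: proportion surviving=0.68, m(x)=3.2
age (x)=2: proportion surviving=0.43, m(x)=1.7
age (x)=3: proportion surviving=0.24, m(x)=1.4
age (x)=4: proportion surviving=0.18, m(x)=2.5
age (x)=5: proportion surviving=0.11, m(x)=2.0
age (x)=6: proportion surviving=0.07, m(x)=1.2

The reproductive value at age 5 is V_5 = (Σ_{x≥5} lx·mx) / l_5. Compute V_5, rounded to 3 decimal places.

lx·mx for x ≥ 5: 0.22, 0.084 → sum = 0.304
V_5 = 0.304 / l_5 = 0.304 / 0.11 = 2.763636… → 2.764

2.764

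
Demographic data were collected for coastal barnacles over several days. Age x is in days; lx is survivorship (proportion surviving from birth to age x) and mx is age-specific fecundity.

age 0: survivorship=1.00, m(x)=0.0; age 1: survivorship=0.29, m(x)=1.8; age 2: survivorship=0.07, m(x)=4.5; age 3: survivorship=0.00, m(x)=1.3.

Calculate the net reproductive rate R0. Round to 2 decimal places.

lx·mx by age: 0, 0.522, 0.315, 0
R0 = Σ lx·mx = 0.837 → 0.84

0.84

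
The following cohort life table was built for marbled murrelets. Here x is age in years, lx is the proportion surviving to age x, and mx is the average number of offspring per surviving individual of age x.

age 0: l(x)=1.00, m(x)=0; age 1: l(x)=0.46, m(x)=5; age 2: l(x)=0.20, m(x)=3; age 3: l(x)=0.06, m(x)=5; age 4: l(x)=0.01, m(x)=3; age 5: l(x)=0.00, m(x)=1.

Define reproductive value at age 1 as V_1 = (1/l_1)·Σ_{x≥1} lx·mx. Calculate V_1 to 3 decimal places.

7.022

lx·mx for x ≥ 1: 2.3, 0.6, 0.3, 0.03, 0 → sum = 3.23
V_1 = 3.23 / l_1 = 3.23 / 0.46 = 7.021739… → 7.022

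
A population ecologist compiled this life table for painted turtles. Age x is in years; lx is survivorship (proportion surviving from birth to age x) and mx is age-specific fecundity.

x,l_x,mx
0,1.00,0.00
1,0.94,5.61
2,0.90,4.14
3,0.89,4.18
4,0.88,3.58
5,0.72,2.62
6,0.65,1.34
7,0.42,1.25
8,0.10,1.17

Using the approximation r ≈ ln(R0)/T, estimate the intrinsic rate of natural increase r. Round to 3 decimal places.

R0 = Σ lx·mx = 0 + 5.2734 + 3.726 + 3.7202 + 3.1504 + 1.8864 + 0.871 + 0.525 + 0.117 = 19.2694
Σ x·lx·mx = 55.7566; T = 55.7566/19.2694 = 2.89353…
r ≈ ln(R0)/T = ln(19.2694)/2.89353… = 1.02246… → 1.022

1.022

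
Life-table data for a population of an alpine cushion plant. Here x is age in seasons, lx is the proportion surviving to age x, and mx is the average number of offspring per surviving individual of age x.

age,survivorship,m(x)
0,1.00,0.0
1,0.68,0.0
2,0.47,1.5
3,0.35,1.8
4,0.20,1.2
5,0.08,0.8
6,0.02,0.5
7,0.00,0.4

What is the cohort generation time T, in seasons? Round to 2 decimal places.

2.81

lx·mx: 0, 0, 0.705, 0.63, 0.24, 0.064, 0.01, 0 → R0 = 1.649
x·lx·mx: 0, 0, 1.41, 1.89, 0.96, 0.32, 0.06, 0 → Σ = 4.64
T = 4.64 / 1.649 = 2.813827… → 2.81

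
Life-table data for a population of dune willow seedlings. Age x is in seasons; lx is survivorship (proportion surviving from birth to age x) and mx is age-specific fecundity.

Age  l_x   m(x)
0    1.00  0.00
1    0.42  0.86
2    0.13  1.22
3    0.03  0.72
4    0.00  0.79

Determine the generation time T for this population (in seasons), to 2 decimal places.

lx·mx: 0, 0.3612, 0.1586, 0.0216, 0 → R0 = 0.5414
x·lx·mx: 0, 0.3612, 0.3172, 0.0648, 0 → Σ = 0.7432
T = 0.7432 / 0.5414 = 1.372737… → 1.37

1.37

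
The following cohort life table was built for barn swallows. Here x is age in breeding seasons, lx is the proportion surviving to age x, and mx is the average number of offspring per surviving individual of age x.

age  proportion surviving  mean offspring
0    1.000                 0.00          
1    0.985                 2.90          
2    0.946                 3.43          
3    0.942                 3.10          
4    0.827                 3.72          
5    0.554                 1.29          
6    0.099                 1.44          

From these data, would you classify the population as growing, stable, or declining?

R0 = Σ lx·mx = 0 + 2.8565 + 3.24478 + 2.9202 + 3.07644 + 0.71466 + 0.14256 = 12.95514
R0 > 1, so the population is growing.

growing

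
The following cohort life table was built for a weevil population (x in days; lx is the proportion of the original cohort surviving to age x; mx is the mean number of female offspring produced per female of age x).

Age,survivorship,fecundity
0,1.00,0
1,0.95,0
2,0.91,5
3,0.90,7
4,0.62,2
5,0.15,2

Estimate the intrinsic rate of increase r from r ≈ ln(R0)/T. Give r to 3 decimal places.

R0 = Σ lx·mx = 0 + 0 + 4.55 + 6.3 + 1.24 + 0.3 = 12.39
Σ x·lx·mx = 34.46; T = 34.46/12.39 = 2.78128…
r ≈ ln(R0)/T = ln(12.39)/2.78128… = 0.90494… → 0.905

0.905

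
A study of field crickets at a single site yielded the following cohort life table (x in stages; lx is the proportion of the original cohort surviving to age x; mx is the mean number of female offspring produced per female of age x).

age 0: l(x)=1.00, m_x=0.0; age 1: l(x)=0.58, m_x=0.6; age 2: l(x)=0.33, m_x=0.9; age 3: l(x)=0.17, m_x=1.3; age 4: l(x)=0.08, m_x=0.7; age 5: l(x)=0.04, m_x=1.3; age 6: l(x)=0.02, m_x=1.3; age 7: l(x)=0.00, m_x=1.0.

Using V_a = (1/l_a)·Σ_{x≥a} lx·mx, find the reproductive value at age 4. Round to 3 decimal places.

lx·mx for x ≥ 4: 0.056, 0.052, 0.026, 0 → sum = 0.134
V_4 = 0.134 / l_4 = 0.134 / 0.08 = 1.675 → 1.675

1.675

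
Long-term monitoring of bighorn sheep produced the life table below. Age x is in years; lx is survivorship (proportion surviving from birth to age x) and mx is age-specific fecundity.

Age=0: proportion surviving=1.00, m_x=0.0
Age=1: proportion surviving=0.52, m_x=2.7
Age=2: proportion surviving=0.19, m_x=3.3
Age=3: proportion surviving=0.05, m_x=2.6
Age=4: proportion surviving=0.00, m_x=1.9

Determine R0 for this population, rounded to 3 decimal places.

2.161

lx·mx by age: 0, 1.404, 0.627, 0.13, 0
R0 = Σ lx·mx = 2.161 → 2.161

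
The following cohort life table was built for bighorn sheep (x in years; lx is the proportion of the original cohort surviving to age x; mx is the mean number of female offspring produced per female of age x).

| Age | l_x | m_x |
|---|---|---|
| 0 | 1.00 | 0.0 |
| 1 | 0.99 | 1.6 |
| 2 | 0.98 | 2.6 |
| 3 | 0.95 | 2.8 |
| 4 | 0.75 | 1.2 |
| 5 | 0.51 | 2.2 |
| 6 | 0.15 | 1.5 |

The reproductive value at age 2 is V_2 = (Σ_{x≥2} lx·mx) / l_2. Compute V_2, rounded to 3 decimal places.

lx·mx for x ≥ 2: 2.548, 2.66, 0.9, 1.122, 0.225 → sum = 7.455
V_2 = 7.455 / l_2 = 7.455 / 0.98 = 7.607143… → 7.607

7.607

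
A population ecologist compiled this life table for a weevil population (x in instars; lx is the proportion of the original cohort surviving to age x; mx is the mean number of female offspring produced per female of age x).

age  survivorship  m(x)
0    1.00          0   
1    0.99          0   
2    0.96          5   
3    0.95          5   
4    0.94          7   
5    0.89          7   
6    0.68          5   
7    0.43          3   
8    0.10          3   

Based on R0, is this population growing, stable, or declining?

growing

R0 = Σ lx·mx = 0 + 0 + 4.8 + 4.75 + 6.58 + 6.23 + 3.4 + 1.29 + 0.3 = 27.35
R0 > 1, so the population is growing.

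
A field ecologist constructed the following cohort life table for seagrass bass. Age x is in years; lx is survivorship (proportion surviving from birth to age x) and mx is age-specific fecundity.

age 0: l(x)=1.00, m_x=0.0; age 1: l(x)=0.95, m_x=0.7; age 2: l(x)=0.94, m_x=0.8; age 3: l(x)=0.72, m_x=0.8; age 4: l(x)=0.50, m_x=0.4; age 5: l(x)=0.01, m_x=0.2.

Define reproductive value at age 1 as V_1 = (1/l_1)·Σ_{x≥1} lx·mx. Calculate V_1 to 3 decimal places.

lx·mx for x ≥ 1: 0.665, 0.752, 0.576, 0.2, 0.002 → sum = 2.195
V_1 = 2.195 / l_1 = 2.195 / 0.95 = 2.310526… → 2.311

2.311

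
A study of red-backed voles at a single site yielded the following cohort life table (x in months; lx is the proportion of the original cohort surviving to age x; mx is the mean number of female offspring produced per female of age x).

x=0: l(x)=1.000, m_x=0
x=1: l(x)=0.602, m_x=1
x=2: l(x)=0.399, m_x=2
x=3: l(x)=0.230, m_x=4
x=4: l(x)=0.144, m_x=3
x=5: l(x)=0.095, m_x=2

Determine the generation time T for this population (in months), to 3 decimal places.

2.596

lx·mx: 0, 0.602, 0.798, 0.92, 0.432, 0.19 → R0 = 2.942
x·lx·mx: 0, 0.602, 1.596, 2.76, 1.728, 0.95 → Σ = 7.636
T = 7.636 / 2.942 = 2.595513… → 2.596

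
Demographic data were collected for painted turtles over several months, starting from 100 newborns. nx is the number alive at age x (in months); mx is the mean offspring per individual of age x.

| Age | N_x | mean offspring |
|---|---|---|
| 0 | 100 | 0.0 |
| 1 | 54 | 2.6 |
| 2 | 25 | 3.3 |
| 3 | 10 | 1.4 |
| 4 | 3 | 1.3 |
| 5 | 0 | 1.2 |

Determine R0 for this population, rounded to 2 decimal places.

2.41

lx = nx/n0 = nx/100: 1, 0.54, 0.25, 0.1, 0.03, 0
lx·mx by age: 0, 1.404, 0.825, 0.14, 0.039, 0
R0 = Σ lx·mx = 2.408 → 2.41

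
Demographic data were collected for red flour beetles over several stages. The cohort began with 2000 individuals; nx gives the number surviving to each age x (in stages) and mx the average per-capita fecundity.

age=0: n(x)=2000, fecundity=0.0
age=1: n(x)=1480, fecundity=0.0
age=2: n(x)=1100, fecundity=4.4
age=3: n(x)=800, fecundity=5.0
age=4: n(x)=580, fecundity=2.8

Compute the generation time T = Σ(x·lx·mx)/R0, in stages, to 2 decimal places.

lx = nx/n0 = nx/2000: 1, 0.74, 0.55, 0.4, 0.29
lx·mx: 0, 0, 2.42, 2, 0.812 → R0 = 5.232
x·lx·mx: 0, 0, 4.84, 6, 3.248 → Σ = 14.088
T = 14.088 / 5.232 = 2.692661… → 2.69

2.69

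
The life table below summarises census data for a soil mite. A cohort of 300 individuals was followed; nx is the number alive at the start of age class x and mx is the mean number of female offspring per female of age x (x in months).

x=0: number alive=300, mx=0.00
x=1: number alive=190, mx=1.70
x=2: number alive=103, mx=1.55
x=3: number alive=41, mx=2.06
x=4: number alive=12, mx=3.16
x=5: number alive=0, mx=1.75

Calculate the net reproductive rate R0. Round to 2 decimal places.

lx = nx/n0 = nx/300: 1, 0.63333…, 0.34333…, 0.13667…, 0.04, 0
lx·mx by age: 0, 1.076667…, 0.532167…, 0.281533…, 0.1264, 0
R0 = Σ lx·mx = 2.016767… → 2.02

2.02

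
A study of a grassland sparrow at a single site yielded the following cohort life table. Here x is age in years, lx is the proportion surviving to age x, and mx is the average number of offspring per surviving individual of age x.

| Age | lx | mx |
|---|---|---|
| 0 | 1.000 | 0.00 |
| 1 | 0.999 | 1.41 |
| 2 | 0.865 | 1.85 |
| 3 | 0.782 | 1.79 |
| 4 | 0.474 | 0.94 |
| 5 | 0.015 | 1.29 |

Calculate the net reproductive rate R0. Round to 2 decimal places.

4.87

lx·mx by age: 0, 1.40859, 1.60025, 1.39978, 0.44556, 0.01935
R0 = Σ lx·mx = 4.87353 → 4.87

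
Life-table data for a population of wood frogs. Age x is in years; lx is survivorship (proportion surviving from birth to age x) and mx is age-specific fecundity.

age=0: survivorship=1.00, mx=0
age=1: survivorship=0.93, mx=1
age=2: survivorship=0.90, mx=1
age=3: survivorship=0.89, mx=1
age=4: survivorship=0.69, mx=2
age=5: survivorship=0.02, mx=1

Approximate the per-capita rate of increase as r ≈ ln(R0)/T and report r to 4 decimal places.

R0 = Σ lx·mx = 0 + 0.93 + 0.9 + 0.89 + 1.38 + 0.02 = 4.12
Σ x·lx·mx = 11.02; T = 11.02/4.12 = 2.67476…
r ≈ ln(R0)/T = ln(4.12)/2.67476… = 0.529339… → 0.5293

0.5293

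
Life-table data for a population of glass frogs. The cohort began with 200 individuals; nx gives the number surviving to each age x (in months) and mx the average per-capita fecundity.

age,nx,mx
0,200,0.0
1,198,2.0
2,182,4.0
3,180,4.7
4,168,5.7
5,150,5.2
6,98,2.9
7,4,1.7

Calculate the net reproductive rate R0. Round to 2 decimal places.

19.99

lx = nx/n0 = nx/200: 1, 0.99, 0.91, 0.9, 0.84, 0.75, 0.49, 0.02
lx·mx by age: 0, 1.98, 3.64, 4.23, 4.788, 3.9, 1.421, 0.034
R0 = Σ lx·mx = 19.993 → 19.99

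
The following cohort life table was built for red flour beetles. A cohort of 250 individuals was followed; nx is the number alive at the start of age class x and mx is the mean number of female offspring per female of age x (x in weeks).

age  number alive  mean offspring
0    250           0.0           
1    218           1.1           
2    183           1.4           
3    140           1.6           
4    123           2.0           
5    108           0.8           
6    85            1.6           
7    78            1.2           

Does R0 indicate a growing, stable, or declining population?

lx = nx/n0 = nx/250: 1, 0.872, 0.732, 0.56, 0.492, 0.432, 0.34, 0.312
R0 = Σ lx·mx = 0 + 0.9592 + 1.0248 + 0.896 + 0.984 + 0.3456 + 0.544 + 0.3744 = 5.128
R0 > 1, so the population is growing.

growing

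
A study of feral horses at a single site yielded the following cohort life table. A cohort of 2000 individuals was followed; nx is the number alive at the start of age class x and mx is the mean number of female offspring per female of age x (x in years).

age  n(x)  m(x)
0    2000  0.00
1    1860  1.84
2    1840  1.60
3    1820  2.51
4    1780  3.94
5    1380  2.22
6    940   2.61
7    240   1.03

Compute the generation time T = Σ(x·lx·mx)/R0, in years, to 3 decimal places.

3.493

lx = nx/n0 = nx/2000: 1, 0.93, 0.92, 0.91, 0.89, 0.69, 0.47, 0.12
lx·mx: 0, 1.7112, 1.472, 2.2841, 3.5066, 1.5318, 1.2267, 0.1236 → R0 = 11.856
x·lx·mx: 0, 1.7112, 2.944, 6.8523, 14.0264, 7.659, 7.3602, 0.8652 → Σ = 41.4183
T = 41.4183 / 11.856 = 3.493446… → 3.493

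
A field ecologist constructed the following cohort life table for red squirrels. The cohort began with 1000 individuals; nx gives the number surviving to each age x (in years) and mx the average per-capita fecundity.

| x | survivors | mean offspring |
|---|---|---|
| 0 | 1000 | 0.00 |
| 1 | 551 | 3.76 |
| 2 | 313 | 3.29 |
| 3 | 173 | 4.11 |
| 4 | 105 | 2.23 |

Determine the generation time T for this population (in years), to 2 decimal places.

1.78

lx = nx/n0 = nx/1000: 1, 0.551, 0.313, 0.173, 0.105
lx·mx: 0, 2.07176, 1.02977, 0.71103, 0.23415 → R0 = 4.04671
x·lx·mx: 0, 2.07176, 2.05954, 2.13309, 0.9366 → Σ = 7.20099
T = 7.20099 / 4.04671 = 1.779468… → 1.78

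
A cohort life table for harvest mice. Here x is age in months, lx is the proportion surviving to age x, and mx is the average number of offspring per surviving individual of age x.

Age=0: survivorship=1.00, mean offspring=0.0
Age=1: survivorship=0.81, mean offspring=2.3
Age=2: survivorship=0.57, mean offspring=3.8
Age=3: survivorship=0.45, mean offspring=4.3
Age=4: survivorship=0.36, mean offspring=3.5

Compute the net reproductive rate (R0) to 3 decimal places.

7.224

lx·mx by age: 0, 1.863, 2.166, 1.935, 1.26
R0 = Σ lx·mx = 7.224 → 7.224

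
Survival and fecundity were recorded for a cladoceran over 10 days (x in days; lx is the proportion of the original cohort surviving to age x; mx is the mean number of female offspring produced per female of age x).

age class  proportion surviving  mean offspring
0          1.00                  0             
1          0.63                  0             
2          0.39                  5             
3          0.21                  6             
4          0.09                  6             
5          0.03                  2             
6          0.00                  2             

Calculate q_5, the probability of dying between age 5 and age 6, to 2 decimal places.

q_5 = (l_5 − l_6) / l_5 = (0.03 − 0) / 0.03
     = 0.03 / 0.03 = 1 → 1.00

1.00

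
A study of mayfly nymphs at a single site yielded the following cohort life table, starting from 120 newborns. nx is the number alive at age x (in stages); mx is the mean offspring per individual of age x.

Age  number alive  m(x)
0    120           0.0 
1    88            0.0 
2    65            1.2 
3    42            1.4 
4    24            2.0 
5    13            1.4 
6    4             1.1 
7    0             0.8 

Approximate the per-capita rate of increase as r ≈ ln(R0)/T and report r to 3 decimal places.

0.177

lx = nx/n0 = nx/120: 1, 0.73333…, 0.54167…, 0.35, 0.2, 0.10833…, 0.03333…, 0
R0 = Σ lx·mx = 0 + 0 + 0.65… + 0.49 + 0.4 + 0.15167… + 0.03667… + 0 = 1.728333…
Σ x·lx·mx = 5.348333…; T = 5.348333…/1.728333… = 3.0945…
r ≈ ln(R0)/T = ln(1.728333…)/3.0945… = 0.17682… → 0.177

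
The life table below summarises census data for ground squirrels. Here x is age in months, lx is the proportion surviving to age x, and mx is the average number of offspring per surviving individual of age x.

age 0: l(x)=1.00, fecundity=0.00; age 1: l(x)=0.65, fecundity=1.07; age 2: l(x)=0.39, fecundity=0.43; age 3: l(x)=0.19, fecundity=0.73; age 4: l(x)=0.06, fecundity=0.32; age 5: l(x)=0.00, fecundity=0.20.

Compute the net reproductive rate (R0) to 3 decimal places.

lx·mx by age: 0, 0.6955, 0.1677, 0.1387, 0.0192, 0
R0 = Σ lx·mx = 1.0211 → 1.021

1.021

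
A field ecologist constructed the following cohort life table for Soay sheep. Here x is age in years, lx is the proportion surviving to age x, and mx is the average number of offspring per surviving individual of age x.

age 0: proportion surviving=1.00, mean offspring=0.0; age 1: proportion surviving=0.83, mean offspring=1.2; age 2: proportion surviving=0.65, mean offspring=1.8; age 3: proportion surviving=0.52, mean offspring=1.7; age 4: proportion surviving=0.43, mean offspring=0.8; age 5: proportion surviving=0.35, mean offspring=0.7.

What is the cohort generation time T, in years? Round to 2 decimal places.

2.36

lx·mx: 0, 0.996, 1.17, 0.884, 0.344, 0.245 → R0 = 3.639
x·lx·mx: 0, 0.996, 2.34, 2.652, 1.376, 1.225 → Σ = 8.589
T = 8.589 / 3.639 = 2.360264… → 2.36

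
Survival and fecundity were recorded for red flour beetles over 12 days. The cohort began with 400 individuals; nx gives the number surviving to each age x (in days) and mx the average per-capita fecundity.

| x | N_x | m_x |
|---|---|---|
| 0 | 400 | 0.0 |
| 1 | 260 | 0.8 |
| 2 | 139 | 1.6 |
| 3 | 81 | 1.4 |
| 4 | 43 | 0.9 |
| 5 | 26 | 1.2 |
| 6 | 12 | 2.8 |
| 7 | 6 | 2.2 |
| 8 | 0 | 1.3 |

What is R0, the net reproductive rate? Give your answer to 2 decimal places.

lx = nx/n0 = nx/400: 1, 0.65, 0.3475, 0.2025, 0.1075, 0.065, 0.03, 0.015, 0
lx·mx by age: 0, 0.52, 0.556, 0.2835, 0.09675, 0.078, 0.084, 0.033, 0
R0 = Σ lx·mx = 1.65125 → 1.65

1.65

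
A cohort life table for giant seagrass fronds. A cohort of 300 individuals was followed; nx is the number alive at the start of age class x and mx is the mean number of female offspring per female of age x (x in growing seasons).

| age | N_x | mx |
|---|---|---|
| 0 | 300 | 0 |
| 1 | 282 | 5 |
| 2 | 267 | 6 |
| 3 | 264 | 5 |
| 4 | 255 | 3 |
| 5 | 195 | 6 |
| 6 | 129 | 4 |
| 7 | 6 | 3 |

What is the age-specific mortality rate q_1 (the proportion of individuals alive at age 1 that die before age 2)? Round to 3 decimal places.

0.053

lx = nx/n0 = nx/300: 1, 0.94, 0.89, 0.88, 0.85, 0.65, 0.43, 0.02
q_1 = (l_1 − l_2) / l_1 = (0.94 − 0.89) / 0.94
     = 0.05 / 0.94 = 0.053191… → 0.053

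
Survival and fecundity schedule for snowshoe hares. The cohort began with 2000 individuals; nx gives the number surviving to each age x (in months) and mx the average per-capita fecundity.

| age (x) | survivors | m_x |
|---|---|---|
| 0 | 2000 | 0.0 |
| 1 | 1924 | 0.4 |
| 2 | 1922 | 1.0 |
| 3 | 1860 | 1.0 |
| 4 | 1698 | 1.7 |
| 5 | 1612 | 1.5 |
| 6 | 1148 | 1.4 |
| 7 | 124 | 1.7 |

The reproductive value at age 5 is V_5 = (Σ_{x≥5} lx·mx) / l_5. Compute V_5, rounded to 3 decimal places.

lx = nx/n0 = nx/2000: 1, 0.962, 0.961, 0.93, 0.849, 0.806, 0.574, 0.062
lx·mx for x ≥ 5: 1.209, 0.8036, 0.1054 → sum = 2.118
V_5 = 2.118 / l_5 = 2.118 / 0.806 = 2.627792… → 2.628

2.628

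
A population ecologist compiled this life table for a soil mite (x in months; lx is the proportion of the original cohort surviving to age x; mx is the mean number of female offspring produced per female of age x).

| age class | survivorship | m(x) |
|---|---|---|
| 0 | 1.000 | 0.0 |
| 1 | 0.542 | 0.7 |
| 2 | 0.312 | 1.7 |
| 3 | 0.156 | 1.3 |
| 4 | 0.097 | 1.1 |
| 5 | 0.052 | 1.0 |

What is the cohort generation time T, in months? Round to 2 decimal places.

lx·mx: 0, 0.3794, 0.5304, 0.2028, 0.1067, 0.052 → R0 = 1.2713
x·lx·mx: 0, 0.3794, 1.0608, 0.6084, 0.4268, 0.26 → Σ = 2.7354
T = 2.7354 / 1.2713 = 2.151656… → 2.15

2.15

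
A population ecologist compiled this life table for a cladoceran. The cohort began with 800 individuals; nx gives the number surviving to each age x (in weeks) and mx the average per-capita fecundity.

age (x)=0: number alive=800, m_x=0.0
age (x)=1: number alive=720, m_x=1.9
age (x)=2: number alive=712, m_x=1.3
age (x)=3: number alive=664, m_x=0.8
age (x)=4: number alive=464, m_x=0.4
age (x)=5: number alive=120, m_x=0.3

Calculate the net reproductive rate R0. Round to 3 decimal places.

3.808

lx = nx/n0 = nx/800: 1, 0.9, 0.89, 0.83, 0.58, 0.15
lx·mx by age: 0, 1.71, 1.157, 0.664, 0.232, 0.045
R0 = Σ lx·mx = 3.808 → 3.808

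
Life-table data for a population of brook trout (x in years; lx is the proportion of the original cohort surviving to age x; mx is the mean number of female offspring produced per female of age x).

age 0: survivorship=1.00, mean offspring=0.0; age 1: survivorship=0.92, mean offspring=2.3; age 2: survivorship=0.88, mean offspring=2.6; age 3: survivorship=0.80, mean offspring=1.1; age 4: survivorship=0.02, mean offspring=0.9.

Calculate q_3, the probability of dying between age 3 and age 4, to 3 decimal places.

0.975

q_3 = (l_3 − l_4) / l_3 = (0.8 − 0.02) / 0.8
     = 0.78 / 0.8 = 0.975 → 0.975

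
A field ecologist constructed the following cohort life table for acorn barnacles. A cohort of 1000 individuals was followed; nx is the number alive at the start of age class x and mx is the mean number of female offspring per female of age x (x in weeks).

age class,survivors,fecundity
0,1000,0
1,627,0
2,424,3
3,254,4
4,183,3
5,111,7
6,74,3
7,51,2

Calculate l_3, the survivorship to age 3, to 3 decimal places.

l_3 = n_3/n_0 = 254/1000 = 0.254 → 0.254

0.254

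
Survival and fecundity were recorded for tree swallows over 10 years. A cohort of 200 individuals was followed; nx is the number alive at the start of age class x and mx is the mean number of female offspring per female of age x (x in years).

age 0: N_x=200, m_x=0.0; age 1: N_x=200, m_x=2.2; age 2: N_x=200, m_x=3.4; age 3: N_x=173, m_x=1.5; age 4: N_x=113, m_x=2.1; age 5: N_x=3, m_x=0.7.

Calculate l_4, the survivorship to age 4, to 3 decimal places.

l_4 = n_4/n_0 = 113/200 = 0.565 → 0.565

0.565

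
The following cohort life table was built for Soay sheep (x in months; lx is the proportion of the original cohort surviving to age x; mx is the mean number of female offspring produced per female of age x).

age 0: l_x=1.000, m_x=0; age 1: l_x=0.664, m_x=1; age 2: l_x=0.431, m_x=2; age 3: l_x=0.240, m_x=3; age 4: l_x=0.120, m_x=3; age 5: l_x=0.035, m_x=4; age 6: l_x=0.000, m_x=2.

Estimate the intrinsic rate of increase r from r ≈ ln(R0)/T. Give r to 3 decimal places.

0.415

R0 = Σ lx·mx = 0 + 0.664 + 0.862 + 0.72 + 0.36 + 0.14 + 0 = 2.746
Σ x·lx·mx = 6.688; T = 6.688/2.746 = 2.43554…
r ≈ ln(R0)/T = ln(2.746)/2.43554… = 0.41475… → 0.415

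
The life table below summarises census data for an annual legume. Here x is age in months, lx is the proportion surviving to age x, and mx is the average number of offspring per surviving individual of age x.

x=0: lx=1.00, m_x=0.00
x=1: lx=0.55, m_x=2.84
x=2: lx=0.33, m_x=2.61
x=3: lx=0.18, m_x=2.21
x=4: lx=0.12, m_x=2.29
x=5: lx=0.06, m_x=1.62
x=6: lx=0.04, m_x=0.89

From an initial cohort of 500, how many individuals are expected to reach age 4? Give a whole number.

60

Expected survivors = N0 · l_4 = 500 × 0.12 = 60 → 60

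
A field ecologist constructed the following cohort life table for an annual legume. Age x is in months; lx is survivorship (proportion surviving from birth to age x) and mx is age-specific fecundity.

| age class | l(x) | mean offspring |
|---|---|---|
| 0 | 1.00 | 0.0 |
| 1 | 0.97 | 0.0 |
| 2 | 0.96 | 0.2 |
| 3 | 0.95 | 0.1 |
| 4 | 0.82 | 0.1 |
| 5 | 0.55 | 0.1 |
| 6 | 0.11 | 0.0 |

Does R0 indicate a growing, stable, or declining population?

R0 = Σ lx·mx = 0 + 0 + 0.192 + 0.095 + 0.082 + 0.055 + 0 = 0.424
R0 < 1, so the population is declining.

declining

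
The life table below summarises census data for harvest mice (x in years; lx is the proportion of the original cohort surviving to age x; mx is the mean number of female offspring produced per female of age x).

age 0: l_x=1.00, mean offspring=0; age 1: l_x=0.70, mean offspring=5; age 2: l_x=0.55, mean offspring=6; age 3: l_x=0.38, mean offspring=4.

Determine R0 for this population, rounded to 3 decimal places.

lx·mx by age: 0, 3.5, 3.3, 1.52
R0 = Σ lx·mx = 8.32 → 8.320

8.320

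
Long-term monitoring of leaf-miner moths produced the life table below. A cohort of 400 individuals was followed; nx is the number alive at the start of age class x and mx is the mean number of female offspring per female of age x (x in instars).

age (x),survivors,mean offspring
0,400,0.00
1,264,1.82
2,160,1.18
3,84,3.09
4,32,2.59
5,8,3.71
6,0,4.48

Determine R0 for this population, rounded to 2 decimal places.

2.60

lx = nx/n0 = nx/400: 1, 0.66, 0.4, 0.21, 0.08, 0.02, 0
lx·mx by age: 0, 1.2012, 0.472, 0.6489, 0.2072, 0.0742, 0
R0 = Σ lx·mx = 2.6035 → 2.60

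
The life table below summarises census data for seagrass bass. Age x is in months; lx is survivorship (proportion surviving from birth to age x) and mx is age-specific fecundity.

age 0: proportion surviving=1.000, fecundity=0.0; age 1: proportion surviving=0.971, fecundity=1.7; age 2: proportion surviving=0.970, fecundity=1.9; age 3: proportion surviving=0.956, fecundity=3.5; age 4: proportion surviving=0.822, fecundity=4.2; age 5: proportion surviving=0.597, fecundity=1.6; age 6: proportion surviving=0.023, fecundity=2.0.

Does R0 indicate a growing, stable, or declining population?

growing

R0 = Σ lx·mx = 0 + 1.6507 + 1.843 + 3.346 + 3.4524 + 0.9552 + 0.046 = 11.2933
R0 > 1, so the population is growing.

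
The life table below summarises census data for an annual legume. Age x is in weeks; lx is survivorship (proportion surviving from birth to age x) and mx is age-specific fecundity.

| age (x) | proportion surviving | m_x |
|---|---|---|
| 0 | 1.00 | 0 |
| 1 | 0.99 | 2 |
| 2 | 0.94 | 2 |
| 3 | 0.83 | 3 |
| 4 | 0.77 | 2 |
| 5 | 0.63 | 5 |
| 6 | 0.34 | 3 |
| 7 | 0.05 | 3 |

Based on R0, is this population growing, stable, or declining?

R0 = Σ lx·mx = 0 + 1.98 + 1.88 + 2.49 + 1.54 + 3.15 + 1.02 + 0.15 = 12.21
R0 > 1, so the population is growing.

growing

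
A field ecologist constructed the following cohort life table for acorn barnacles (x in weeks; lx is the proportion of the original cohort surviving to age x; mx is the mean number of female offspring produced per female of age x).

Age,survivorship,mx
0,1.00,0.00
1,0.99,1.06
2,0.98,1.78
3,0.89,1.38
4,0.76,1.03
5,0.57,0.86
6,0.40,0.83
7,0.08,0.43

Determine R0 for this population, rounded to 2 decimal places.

lx·mx by age: 0, 1.0494, 1.7444, 1.2282, 0.7828, 0.4902, 0.332, 0.0344
R0 = Σ lx·mx = 5.6614 → 5.66

5.66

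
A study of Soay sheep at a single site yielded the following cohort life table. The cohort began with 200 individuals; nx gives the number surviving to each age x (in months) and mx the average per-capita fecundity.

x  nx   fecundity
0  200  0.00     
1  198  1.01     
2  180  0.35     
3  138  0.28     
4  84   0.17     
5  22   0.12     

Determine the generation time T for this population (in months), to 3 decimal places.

lx = nx/n0 = nx/200: 1, 0.99, 0.9, 0.69, 0.42, 0.11
lx·mx: 0, 0.9999, 0.315, 0.1932, 0.0714, 0.0132 → R0 = 1.5927
x·lx·mx: 0, 0.9999, 0.63, 0.5796, 0.2856, 0.066 → Σ = 2.5611
T = 2.5611 / 1.5927 = 1.608024… → 1.608

1.608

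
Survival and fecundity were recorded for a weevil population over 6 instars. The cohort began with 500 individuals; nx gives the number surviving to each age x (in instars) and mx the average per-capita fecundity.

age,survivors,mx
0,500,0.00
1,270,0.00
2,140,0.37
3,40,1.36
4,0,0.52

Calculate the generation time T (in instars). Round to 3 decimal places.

lx = nx/n0 = nx/500: 1, 0.54, 0.28, 0.08, 0
lx·mx: 0, 0, 0.1036, 0.1088, 0 → R0 = 0.2124
x·lx·mx: 0, 0, 0.2072, 0.3264, 0 → Σ = 0.5336
T = 0.5336 / 0.2124 = 2.512241… → 2.512

2.512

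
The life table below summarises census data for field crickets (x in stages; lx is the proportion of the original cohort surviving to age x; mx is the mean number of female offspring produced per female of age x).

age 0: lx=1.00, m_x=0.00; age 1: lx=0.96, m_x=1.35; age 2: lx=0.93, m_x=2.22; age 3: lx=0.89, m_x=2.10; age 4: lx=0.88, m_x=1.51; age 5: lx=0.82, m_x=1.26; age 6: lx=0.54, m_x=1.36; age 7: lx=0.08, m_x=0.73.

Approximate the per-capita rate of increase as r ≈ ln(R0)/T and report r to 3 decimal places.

0.677

R0 = Σ lx·mx = 0 + 1.296 + 2.0646 + 1.869 + 1.3288 + 1.0332 + 0.7344 + 0.0584 = 8.3844
Σ x·lx·mx = 26.3286; T = 26.3286/8.3844 = 3.14019…
r ≈ ln(R0)/T = ln(8.3844)/3.14019… = 0.67715… → 0.677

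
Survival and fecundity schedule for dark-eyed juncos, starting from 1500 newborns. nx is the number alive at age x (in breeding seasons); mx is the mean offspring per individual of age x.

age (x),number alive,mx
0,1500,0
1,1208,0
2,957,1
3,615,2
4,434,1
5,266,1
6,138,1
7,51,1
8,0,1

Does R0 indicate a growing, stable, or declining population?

lx = nx/n0 = nx/1500: 1, 0.80533…, 0.638, 0.41, 0.28933…, 0.17733…, 0.092, 0.034, 0
R0 = Σ lx·mx = 0 + 0 + 0.638 + 0.82 + 0.289333… + 0.177333… + 0.092 + 0.034 + 0 = 2.050667…
R0 > 1, so the population is growing.

growing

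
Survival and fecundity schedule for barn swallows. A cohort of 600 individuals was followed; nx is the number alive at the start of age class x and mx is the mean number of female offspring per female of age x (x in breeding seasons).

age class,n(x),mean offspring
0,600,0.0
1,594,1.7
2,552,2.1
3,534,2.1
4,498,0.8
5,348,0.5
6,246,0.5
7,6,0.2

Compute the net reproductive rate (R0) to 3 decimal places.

lx = nx/n0 = nx/600: 1, 0.99, 0.92, 0.89, 0.83, 0.58, 0.41, 0.01
lx·mx by age: 0, 1.683, 1.932, 1.869, 0.664, 0.29, 0.205, 0.002
R0 = Σ lx·mx = 6.645 → 6.645

6.645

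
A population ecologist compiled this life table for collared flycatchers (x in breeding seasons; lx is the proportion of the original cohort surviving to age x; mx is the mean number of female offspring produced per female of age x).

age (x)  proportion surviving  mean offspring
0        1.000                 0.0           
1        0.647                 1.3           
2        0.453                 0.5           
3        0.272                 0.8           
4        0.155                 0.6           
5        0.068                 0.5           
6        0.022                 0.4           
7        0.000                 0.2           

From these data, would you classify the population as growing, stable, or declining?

growing

R0 = Σ lx·mx = 0 + 0.8411 + 0.2265 + 0.2176 + 0.093 + 0.034 + 0.0088 + 0 = 1.421
R0 > 1, so the population is growing.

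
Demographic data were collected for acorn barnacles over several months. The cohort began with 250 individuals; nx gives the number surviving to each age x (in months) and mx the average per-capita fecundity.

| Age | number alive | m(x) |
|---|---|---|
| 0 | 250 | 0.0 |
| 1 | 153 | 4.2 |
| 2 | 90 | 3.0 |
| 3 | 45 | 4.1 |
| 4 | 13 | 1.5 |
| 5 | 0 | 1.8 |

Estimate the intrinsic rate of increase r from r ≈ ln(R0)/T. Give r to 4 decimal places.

lx = nx/n0 = nx/250: 1, 0.612, 0.36, 0.18, 0.052, 0
R0 = Σ lx·mx = 0 + 2.5704 + 1.08 + 0.738 + 0.078 + 0 = 4.4664
Σ x·lx·mx = 7.2564; T = 7.2564/4.4664 = 1.62466…
r ≈ ln(R0)/T = ln(4.4664)/1.62466… = 0.921164… → 0.9212

0.9212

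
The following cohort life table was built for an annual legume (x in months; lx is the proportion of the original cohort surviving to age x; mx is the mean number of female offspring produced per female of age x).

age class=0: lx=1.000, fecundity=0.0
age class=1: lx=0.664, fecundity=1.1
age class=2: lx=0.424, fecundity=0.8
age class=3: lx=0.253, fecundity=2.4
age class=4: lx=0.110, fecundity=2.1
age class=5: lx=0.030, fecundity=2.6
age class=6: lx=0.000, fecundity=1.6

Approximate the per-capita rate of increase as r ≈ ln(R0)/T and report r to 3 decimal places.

0.300

R0 = Σ lx·mx = 0 + 0.7304 + 0.3392 + 0.6072 + 0.231 + 0.078 + 0 = 1.9858
Σ x·lx·mx = 4.5444; T = 4.5444/1.9858 = 2.28845…
r ≈ ln(R0)/T = ln(1.9858)/2.28845… = 0.29978… → 0.300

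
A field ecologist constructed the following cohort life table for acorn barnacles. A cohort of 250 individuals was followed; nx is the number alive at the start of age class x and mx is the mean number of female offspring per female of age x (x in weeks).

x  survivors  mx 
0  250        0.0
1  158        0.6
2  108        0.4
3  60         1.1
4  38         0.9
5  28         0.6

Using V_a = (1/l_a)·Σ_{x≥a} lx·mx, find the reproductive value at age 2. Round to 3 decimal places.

1.483

lx = nx/n0 = nx/250: 1, 0.632, 0.432, 0.24, 0.152, 0.112
lx·mx for x ≥ 2: 0.1728, 0.264, 0.1368, 0.0672 → sum = 0.6408
V_2 = 0.6408 / l_2 = 0.6408 / 0.432 = 1.483333… → 1.483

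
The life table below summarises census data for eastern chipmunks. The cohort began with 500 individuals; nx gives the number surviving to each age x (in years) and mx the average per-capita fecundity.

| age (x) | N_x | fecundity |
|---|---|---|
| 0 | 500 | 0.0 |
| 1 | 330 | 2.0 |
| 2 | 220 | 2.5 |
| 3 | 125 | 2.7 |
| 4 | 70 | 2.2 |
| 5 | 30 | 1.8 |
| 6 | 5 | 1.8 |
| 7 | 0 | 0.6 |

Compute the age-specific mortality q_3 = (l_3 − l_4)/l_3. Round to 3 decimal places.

lx = nx/n0 = nx/500: 1, 0.66, 0.44, 0.25, 0.14, 0.06, 0.01, 0
q_3 = (l_3 − l_4) / l_3 = (0.25 − 0.14) / 0.25
     = 0.11 / 0.25 = 0.44 → 0.440

0.440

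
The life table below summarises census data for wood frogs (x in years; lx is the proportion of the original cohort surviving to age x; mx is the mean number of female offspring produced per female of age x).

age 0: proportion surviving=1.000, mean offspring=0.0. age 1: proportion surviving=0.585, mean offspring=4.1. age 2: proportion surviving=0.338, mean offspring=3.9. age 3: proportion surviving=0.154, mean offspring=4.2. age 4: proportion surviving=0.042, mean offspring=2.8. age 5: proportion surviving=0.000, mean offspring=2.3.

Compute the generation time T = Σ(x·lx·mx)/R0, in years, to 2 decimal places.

1.66

lx·mx: 0, 2.3985, 1.3182, 0.6468, 0.1176, 0 → R0 = 4.4811
x·lx·mx: 0, 2.3985, 2.6364, 1.9404, 0.4704, 0 → Σ = 7.4457
T = 7.4457 / 4.4811 = 1.661579… → 1.66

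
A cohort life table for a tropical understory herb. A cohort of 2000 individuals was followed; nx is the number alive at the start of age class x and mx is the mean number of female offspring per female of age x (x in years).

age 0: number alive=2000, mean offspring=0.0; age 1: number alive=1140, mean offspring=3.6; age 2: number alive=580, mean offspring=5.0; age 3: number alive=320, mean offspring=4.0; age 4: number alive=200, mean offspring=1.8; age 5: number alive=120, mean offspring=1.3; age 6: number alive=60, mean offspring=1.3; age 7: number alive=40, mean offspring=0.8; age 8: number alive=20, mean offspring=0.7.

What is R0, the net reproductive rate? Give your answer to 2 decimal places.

4.46

lx = nx/n0 = nx/2000: 1, 0.57, 0.29, 0.16, 0.1, 0.06, 0.03, 0.02, 0.01
lx·mx by age: 0, 2.052, 1.45, 0.64, 0.18, 0.078, 0.039, 0.016, 0.007
R0 = Σ lx·mx = 4.462 → 4.46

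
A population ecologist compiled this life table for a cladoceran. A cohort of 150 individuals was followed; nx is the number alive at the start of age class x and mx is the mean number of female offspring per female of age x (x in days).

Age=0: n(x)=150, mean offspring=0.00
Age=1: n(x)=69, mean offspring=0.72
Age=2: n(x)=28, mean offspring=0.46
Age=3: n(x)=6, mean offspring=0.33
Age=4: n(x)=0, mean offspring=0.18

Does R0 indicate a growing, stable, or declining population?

declining

lx = nx/n0 = nx/150: 1, 0.46, 0.18667…, 0.04, 0
R0 = Σ lx·mx = 0 + 0.3312 + 0.085867… + 0.0132 + 0 = 0.430267…
R0 < 1, so the population is declining.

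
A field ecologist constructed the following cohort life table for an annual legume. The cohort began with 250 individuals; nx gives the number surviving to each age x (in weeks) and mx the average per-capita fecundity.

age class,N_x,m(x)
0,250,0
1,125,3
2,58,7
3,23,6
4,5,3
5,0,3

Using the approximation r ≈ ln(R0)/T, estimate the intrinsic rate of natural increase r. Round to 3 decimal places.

0.741

lx = nx/n0 = nx/250: 1, 0.5, 0.232, 0.092, 0.02, 0
R0 = Σ lx·mx = 0 + 1.5 + 1.624 + 0.552 + 0.06 + 0 = 3.736
Σ x·lx·mx = 6.644; T = 6.644/3.736 = 1.77837…
r ≈ ln(R0)/T = ln(3.736)/1.77837… = 0.74114… → 0.741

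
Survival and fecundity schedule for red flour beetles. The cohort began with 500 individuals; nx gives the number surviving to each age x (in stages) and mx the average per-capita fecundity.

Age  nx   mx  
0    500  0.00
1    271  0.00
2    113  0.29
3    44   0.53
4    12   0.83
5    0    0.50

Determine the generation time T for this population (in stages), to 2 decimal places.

2.65

lx = nx/n0 = nx/500: 1, 0.542, 0.226, 0.088, 0.024, 0
lx·mx: 0, 0, 0.06554, 0.04664, 0.01992, 0 → R0 = 0.1321
x·lx·mx: 0, 0, 0.13108, 0.13992, 0.07968, 0 → Σ = 0.35068
T = 0.35068 / 0.1321 = 2.654656… → 2.65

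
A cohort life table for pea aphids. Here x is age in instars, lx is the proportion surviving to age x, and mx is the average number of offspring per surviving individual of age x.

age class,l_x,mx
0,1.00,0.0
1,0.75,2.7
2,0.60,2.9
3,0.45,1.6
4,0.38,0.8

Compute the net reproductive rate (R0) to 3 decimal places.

4.789

lx·mx by age: 0, 2.025, 1.74, 0.72, 0.304
R0 = Σ lx·mx = 4.789 → 4.789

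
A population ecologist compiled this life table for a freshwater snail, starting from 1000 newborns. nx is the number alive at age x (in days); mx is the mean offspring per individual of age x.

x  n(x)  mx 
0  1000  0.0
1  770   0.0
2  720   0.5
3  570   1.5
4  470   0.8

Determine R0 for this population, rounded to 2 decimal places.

lx = nx/n0 = nx/1000: 1, 0.77, 0.72, 0.57, 0.47
lx·mx by age: 0, 0, 0.36, 0.855, 0.376
R0 = Σ lx·mx = 1.591 → 1.59

1.59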